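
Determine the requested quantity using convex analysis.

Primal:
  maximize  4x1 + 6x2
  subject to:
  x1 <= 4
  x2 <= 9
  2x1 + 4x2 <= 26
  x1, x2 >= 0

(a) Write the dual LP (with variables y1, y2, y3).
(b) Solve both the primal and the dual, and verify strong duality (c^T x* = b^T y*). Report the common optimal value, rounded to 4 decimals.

The standard primal-dual pair for 'max c^T x s.t. A x <= b, x >= 0' is:
  Dual:  min b^T y  s.t.  A^T y >= c,  y >= 0.

So the dual LP is:
  minimize  4y1 + 9y2 + 26y3
  subject to:
    y1 + 2y3 >= 4
    y2 + 4y3 >= 6
    y1, y2, y3 >= 0

Solving the primal: x* = (4, 4.5).
  primal value c^T x* = 43.
Solving the dual: y* = (1, 0, 1.5).
  dual value b^T y* = 43.
Strong duality: c^T x* = b^T y*. Confirmed.

43


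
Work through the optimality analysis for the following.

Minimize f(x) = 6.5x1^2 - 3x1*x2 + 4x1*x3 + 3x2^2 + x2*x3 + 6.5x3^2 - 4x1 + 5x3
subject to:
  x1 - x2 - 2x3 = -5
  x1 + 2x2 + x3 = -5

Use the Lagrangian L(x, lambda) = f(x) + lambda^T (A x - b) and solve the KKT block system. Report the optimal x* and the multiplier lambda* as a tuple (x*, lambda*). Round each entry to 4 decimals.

Form the Lagrangian:
  L(x, lambda) = (1/2) x^T Q x + c^T x + lambda^T (A x - b)
Stationarity (grad_x L = 0): Q x + c + A^T lambda = 0.
Primal feasibility: A x = b.

This gives the KKT block system:
  [ Q   A^T ] [ x     ]   [-c ]
  [ A    0  ] [ lambda ] = [ b ]

Solving the linear system:
  x*      = (-2.75, -2.25, 2.25)
  lambda* = (15, 9)
  f(x*)   = 71.125

x* = (-2.75, -2.25, 2.25), lambda* = (15, 9)


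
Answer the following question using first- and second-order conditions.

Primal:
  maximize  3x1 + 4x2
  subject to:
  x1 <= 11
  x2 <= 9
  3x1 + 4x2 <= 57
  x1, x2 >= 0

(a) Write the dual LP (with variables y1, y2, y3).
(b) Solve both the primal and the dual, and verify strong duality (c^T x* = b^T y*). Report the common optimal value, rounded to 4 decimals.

The standard primal-dual pair for 'max c^T x s.t. A x <= b, x >= 0' is:
  Dual:  min b^T y  s.t.  A^T y >= c,  y >= 0.

So the dual LP is:
  minimize  11y1 + 9y2 + 57y3
  subject to:
    y1 + 3y3 >= 3
    y2 + 4y3 >= 4
    y1, y2, y3 >= 0

Solving the primal: x* = (7, 9).
  primal value c^T x* = 57.
Solving the dual: y* = (0, 0, 1).
  dual value b^T y* = 57.
Strong duality: c^T x* = b^T y*. Confirmed.

57


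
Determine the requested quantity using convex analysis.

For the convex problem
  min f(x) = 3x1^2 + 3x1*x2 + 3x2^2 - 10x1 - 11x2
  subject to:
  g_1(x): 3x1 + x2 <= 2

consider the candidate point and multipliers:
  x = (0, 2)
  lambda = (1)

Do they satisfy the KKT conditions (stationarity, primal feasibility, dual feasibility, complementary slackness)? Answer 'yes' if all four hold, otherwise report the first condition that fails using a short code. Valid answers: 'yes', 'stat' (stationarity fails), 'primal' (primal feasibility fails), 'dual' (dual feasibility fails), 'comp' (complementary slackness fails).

Gradient of f: grad f(x) = Q x + c = (-4, 1)
Constraint values g_i(x) = a_i^T x - b_i:
  g_1((0, 2)) = 0
Stationarity residual: grad f(x) + sum_i lambda_i a_i = (-1, 2)
  -> stationarity FAILS
Primal feasibility (all g_i <= 0): OK
Dual feasibility (all lambda_i >= 0): OK
Complementary slackness (lambda_i * g_i(x) = 0 for all i): OK

Verdict: the first failing condition is stationarity -> stat.

stat


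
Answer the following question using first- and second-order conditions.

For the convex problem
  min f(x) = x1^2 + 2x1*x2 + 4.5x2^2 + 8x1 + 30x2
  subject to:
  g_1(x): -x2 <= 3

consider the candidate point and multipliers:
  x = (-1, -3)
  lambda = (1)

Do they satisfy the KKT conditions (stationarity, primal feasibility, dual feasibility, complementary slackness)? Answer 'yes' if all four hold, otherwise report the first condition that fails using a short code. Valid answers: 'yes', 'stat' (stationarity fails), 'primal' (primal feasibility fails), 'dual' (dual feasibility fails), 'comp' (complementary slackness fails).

Gradient of f: grad f(x) = Q x + c = (0, 1)
Constraint values g_i(x) = a_i^T x - b_i:
  g_1((-1, -3)) = 0
Stationarity residual: grad f(x) + sum_i lambda_i a_i = (0, 0)
  -> stationarity OK
Primal feasibility (all g_i <= 0): OK
Dual feasibility (all lambda_i >= 0): OK
Complementary slackness (lambda_i * g_i(x) = 0 for all i): OK

Verdict: yes, KKT holds.

yes


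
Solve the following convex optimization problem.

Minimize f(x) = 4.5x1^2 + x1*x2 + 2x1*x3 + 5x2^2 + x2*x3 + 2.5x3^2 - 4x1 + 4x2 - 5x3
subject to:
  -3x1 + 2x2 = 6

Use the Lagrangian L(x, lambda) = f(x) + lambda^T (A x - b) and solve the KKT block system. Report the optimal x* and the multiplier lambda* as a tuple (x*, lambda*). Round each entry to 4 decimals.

Form the Lagrangian:
  L(x, lambda) = (1/2) x^T Q x + c^T x + lambda^T (A x - b)
Stationarity (grad_x L = 0): Q x + c + A^T lambda = 0.
Primal feasibility: A x = b.

This gives the KKT block system:
  [ Q   A^T ] [ x     ]   [-c ]
  [ A    0  ] [ lambda ] = [ b ]

Solving the linear system:
  x*      = (-1.6037, 0.5944, 1.5226)
  lambda* = (-4.9314)
  f(x*)   = 15.3838

x* = (-1.6037, 0.5944, 1.5226), lambda* = (-4.9314)


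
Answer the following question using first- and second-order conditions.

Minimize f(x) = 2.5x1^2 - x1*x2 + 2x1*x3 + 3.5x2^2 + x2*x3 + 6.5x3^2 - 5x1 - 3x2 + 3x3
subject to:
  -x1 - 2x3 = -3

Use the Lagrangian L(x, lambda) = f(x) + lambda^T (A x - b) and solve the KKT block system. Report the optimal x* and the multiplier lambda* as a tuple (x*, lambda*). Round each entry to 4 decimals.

Form the Lagrangian:
  L(x, lambda) = (1/2) x^T Q x + c^T x + lambda^T (A x - b)
Stationarity (grad_x L = 0): Q x + c + A^T lambda = 0.
Primal feasibility: A x = b.

This gives the KKT block system:
  [ Q   A^T ] [ x     ]   [-c ]
  [ A    0  ] [ lambda ] = [ b ]

Solving the linear system:
  x*      = (2.2892, 0.7048, 0.3554)
  lambda* = (6.4518)
  f(x*)   = 3.4307

x* = (2.2892, 0.7048, 0.3554), lambda* = (6.4518)


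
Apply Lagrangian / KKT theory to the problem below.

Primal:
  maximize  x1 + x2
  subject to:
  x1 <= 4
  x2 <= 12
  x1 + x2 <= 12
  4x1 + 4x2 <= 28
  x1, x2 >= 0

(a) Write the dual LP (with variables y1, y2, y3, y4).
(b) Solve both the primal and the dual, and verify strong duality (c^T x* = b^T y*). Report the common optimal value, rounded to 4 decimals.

The standard primal-dual pair for 'max c^T x s.t. A x <= b, x >= 0' is:
  Dual:  min b^T y  s.t.  A^T y >= c,  y >= 0.

So the dual LP is:
  minimize  4y1 + 12y2 + 12y3 + 28y4
  subject to:
    y1 + y3 + 4y4 >= 1
    y2 + y3 + 4y4 >= 1
    y1, y2, y3, y4 >= 0

Solving the primal: x* = (0, 7).
  primal value c^T x* = 7.
Solving the dual: y* = (0, 0, 0, 0.25).
  dual value b^T y* = 7.
Strong duality: c^T x* = b^T y*. Confirmed.

7


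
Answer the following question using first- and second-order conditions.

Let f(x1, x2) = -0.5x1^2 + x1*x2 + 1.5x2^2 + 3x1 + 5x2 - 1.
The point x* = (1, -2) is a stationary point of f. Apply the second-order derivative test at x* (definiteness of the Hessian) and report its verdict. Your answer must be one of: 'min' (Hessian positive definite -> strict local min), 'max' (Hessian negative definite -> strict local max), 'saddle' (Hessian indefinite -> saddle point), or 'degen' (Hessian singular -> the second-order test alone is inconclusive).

Compute the Hessian H = grad^2 f:
  H = [[-1, 1], [1, 3]]
Verify stationarity: grad f(x*) = H x* + g = (0, 0).
Eigenvalues of H: -1.2361, 3.2361.
Eigenvalues have mixed signs, so H is indefinite -> x* is a saddle point.

saddle


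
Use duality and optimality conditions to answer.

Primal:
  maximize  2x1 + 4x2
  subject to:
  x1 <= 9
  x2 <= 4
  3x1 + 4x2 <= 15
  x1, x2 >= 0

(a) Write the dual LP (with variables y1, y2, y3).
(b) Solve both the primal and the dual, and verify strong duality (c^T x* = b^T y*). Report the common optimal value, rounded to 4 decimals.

The standard primal-dual pair for 'max c^T x s.t. A x <= b, x >= 0' is:
  Dual:  min b^T y  s.t.  A^T y >= c,  y >= 0.

So the dual LP is:
  minimize  9y1 + 4y2 + 15y3
  subject to:
    y1 + 3y3 >= 2
    y2 + 4y3 >= 4
    y1, y2, y3 >= 0

Solving the primal: x* = (0, 3.75).
  primal value c^T x* = 15.
Solving the dual: y* = (0, 0, 1).
  dual value b^T y* = 15.
Strong duality: c^T x* = b^T y*. Confirmed.

15


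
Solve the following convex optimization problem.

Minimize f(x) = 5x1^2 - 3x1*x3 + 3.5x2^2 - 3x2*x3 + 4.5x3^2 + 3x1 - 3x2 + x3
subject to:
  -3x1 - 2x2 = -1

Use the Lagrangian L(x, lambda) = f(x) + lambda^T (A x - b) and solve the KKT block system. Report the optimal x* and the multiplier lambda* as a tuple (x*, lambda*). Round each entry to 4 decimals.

Form the Lagrangian:
  L(x, lambda) = (1/2) x^T Q x + c^T x + lambda^T (A x - b)
Stationarity (grad_x L = 0): Q x + c + A^T lambda = 0.
Primal feasibility: A x = b.

This gives the KKT block system:
  [ Q   A^T ] [ x     ]   [-c ]
  [ A    0  ] [ lambda ] = [ b ]

Solving the linear system:
  x*      = (-0.0915, 0.6373, 0.0708)
  lambda* = (0.6242)
  f(x*)   = -0.7456

x* = (-0.0915, 0.6373, 0.0708), lambda* = (0.6242)


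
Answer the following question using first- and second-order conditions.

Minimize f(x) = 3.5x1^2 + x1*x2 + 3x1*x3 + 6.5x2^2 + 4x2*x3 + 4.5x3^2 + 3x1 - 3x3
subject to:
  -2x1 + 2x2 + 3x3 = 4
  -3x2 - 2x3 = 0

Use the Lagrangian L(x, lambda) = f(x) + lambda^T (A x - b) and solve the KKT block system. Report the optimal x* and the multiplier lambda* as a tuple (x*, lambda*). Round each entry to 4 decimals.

Form the Lagrangian:
  L(x, lambda) = (1/2) x^T Q x + c^T x + lambda^T (A x - b)
Stationarity (grad_x L = 0): Q x + c + A^T lambda = 0.
Primal feasibility: A x = b.

This gives the KKT block system:
  [ Q   A^T ] [ x     ]   [-c ]
  [ A    0  ] [ lambda ] = [ b ]

Solving the linear system:
  x*      = (-1.229, -0.6168, 0.9252)
  lambda* = (-1.7221, -2.9969)
  f(x*)   = 0.213

x* = (-1.229, -0.6168, 0.9252), lambda* = (-1.7221, -2.9969)


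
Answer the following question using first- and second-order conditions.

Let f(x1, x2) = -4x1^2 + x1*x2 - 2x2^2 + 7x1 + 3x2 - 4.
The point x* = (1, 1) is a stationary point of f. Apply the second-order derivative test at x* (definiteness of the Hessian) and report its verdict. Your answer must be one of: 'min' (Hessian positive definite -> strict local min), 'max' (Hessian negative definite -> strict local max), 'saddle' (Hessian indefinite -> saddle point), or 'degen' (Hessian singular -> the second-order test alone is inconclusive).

Compute the Hessian H = grad^2 f:
  H = [[-8, 1], [1, -4]]
Verify stationarity: grad f(x*) = H x* + g = (0, 0).
Eigenvalues of H: -8.2361, -3.7639.
Both eigenvalues < 0, so H is negative definite -> x* is a strict local max.

max


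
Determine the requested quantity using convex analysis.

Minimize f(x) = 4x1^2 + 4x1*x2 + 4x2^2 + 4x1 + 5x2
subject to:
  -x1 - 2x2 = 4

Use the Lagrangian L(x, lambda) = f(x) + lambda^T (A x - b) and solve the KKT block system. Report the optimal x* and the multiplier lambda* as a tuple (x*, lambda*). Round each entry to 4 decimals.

Form the Lagrangian:
  L(x, lambda) = (1/2) x^T Q x + c^T x + lambda^T (A x - b)
Stationarity (grad_x L = 0): Q x + c + A^T lambda = 0.
Primal feasibility: A x = b.

This gives the KKT block system:
  [ Q   A^T ] [ x     ]   [-c ]
  [ A    0  ] [ lambda ] = [ b ]

Solving the linear system:
  x*      = (-0.25, -1.875)
  lambda* = (-5.5)
  f(x*)   = 5.8125

x* = (-0.25, -1.875), lambda* = (-5.5)


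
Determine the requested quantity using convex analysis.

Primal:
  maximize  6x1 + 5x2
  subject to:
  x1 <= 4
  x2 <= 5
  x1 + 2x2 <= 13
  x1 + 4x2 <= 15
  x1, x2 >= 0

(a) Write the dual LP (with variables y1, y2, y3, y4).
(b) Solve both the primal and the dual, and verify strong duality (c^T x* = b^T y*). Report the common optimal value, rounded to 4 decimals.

The standard primal-dual pair for 'max c^T x s.t. A x <= b, x >= 0' is:
  Dual:  min b^T y  s.t.  A^T y >= c,  y >= 0.

So the dual LP is:
  minimize  4y1 + 5y2 + 13y3 + 15y4
  subject to:
    y1 + y3 + y4 >= 6
    y2 + 2y3 + 4y4 >= 5
    y1, y2, y3, y4 >= 0

Solving the primal: x* = (4, 2.75).
  primal value c^T x* = 37.75.
Solving the dual: y* = (4.75, 0, 0, 1.25).
  dual value b^T y* = 37.75.
Strong duality: c^T x* = b^T y*. Confirmed.

37.75


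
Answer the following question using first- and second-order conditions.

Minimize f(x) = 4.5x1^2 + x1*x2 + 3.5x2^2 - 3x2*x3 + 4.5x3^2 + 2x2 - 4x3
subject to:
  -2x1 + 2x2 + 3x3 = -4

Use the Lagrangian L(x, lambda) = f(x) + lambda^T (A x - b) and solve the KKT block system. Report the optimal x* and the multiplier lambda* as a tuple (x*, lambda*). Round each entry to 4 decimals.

Form the Lagrangian:
  L(x, lambda) = (1/2) x^T Q x + c^T x + lambda^T (A x - b)
Stationarity (grad_x L = 0): Q x + c + A^T lambda = 0.
Primal feasibility: A x = b.

This gives the KKT block system:
  [ Q   A^T ] [ x     ]   [-c ]
  [ A    0  ] [ lambda ] = [ b ]

Solving the linear system:
  x*      = (0.451, -0.9608, -0.3922)
  lambda* = (1.549)
  f(x*)   = 2.9216

x* = (0.451, -0.9608, -0.3922), lambda* = (1.549)


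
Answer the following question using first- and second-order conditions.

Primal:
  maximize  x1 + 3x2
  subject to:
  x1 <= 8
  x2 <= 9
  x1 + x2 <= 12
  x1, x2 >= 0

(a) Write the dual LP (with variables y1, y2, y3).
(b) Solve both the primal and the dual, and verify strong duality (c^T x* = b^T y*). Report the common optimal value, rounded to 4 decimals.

The standard primal-dual pair for 'max c^T x s.t. A x <= b, x >= 0' is:
  Dual:  min b^T y  s.t.  A^T y >= c,  y >= 0.

So the dual LP is:
  minimize  8y1 + 9y2 + 12y3
  subject to:
    y1 + y3 >= 1
    y2 + y3 >= 3
    y1, y2, y3 >= 0

Solving the primal: x* = (3, 9).
  primal value c^T x* = 30.
Solving the dual: y* = (0, 2, 1).
  dual value b^T y* = 30.
Strong duality: c^T x* = b^T y*. Confirmed.

30


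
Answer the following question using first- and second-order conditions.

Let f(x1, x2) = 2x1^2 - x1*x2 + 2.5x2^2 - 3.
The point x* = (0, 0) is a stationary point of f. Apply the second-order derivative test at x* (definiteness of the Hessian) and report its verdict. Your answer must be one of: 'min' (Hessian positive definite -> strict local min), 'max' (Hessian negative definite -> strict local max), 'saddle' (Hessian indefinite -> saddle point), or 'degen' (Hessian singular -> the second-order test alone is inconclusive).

Compute the Hessian H = grad^2 f:
  H = [[4, -1], [-1, 5]]
Verify stationarity: grad f(x*) = H x* + g = (0, 0).
Eigenvalues of H: 3.382, 5.618.
Both eigenvalues > 0, so H is positive definite -> x* is a strict local min.

min


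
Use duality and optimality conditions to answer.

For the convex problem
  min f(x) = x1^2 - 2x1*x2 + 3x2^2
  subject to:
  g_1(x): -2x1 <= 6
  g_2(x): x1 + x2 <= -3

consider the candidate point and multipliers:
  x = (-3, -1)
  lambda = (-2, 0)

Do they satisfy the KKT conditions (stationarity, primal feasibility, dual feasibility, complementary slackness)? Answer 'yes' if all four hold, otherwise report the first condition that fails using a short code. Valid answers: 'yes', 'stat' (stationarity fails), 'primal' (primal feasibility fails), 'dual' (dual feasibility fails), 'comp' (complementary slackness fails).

Gradient of f: grad f(x) = Q x + c = (-4, 0)
Constraint values g_i(x) = a_i^T x - b_i:
  g_1((-3, -1)) = 0
  g_2((-3, -1)) = -1
Stationarity residual: grad f(x) + sum_i lambda_i a_i = (0, 0)
  -> stationarity OK
Primal feasibility (all g_i <= 0): OK
Dual feasibility (all lambda_i >= 0): FAILS
Complementary slackness (lambda_i * g_i(x) = 0 for all i): OK

Verdict: the first failing condition is dual_feasibility -> dual.

dual


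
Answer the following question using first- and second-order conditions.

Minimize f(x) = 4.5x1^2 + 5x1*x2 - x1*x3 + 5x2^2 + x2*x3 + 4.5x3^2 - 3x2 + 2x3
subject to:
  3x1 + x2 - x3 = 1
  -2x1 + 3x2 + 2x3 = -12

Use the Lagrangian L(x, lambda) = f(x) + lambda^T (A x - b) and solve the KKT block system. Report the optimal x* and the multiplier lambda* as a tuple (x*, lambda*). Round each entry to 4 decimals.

Form the Lagrangian:
  L(x, lambda) = (1/2) x^T Q x + c^T x + lambda^T (A x - b)
Stationarity (grad_x L = 0): Q x + c + A^T lambda = 0.
Primal feasibility: A x = b.

This gives the KKT block system:
  [ Q   A^T ] [ x     ]   [-c ]
  [ A    0  ] [ lambda ] = [ b ]

Solving the linear system:
  x*      = (1.0595, -2.8476, -0.6691)
  lambda* = (5.9814, 6.9554)
  f(x*)   = 42.3439

x* = (1.0595, -2.8476, -0.6691), lambda* = (5.9814, 6.9554)


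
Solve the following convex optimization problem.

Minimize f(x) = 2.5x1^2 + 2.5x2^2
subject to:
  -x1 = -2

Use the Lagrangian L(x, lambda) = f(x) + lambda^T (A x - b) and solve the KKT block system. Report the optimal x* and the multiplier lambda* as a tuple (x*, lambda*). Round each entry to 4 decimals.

Form the Lagrangian:
  L(x, lambda) = (1/2) x^T Q x + c^T x + lambda^T (A x - b)
Stationarity (grad_x L = 0): Q x + c + A^T lambda = 0.
Primal feasibility: A x = b.

This gives the KKT block system:
  [ Q   A^T ] [ x     ]   [-c ]
  [ A    0  ] [ lambda ] = [ b ]

Solving the linear system:
  x*      = (2, 0)
  lambda* = (10)
  f(x*)   = 10

x* = (2, 0), lambda* = (10)


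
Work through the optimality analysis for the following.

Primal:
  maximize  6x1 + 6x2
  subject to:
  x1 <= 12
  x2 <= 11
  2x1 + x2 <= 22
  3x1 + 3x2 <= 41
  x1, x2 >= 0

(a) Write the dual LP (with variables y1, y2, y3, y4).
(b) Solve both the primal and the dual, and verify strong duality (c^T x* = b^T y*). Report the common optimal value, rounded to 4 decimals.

The standard primal-dual pair for 'max c^T x s.t. A x <= b, x >= 0' is:
  Dual:  min b^T y  s.t.  A^T y >= c,  y >= 0.

So the dual LP is:
  minimize  12y1 + 11y2 + 22y3 + 41y4
  subject to:
    y1 + 2y3 + 3y4 >= 6
    y2 + y3 + 3y4 >= 6
    y1, y2, y3, y4 >= 0

Solving the primal: x* = (8.3333, 5.3333).
  primal value c^T x* = 82.
Solving the dual: y* = (0, 0, 0, 2).
  dual value b^T y* = 82.
Strong duality: c^T x* = b^T y*. Confirmed.

82


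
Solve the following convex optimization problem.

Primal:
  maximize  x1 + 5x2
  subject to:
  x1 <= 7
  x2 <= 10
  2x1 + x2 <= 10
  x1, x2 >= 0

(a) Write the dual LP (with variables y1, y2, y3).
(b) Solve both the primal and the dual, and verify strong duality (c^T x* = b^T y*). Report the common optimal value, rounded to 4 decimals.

The standard primal-dual pair for 'max c^T x s.t. A x <= b, x >= 0' is:
  Dual:  min b^T y  s.t.  A^T y >= c,  y >= 0.

So the dual LP is:
  minimize  7y1 + 10y2 + 10y3
  subject to:
    y1 + 2y3 >= 1
    y2 + y3 >= 5
    y1, y2, y3 >= 0

Solving the primal: x* = (0, 10).
  primal value c^T x* = 50.
Solving the dual: y* = (0, 4.5, 0.5).
  dual value b^T y* = 50.
Strong duality: c^T x* = b^T y*. Confirmed.

50


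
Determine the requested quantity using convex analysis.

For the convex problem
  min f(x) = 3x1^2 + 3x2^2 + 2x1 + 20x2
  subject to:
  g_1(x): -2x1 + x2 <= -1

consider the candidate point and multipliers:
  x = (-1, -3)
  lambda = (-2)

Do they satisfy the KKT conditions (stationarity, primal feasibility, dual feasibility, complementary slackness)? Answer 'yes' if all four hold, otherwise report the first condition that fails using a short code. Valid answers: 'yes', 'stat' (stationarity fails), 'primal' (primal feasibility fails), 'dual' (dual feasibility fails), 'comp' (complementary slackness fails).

Gradient of f: grad f(x) = Q x + c = (-4, 2)
Constraint values g_i(x) = a_i^T x - b_i:
  g_1((-1, -3)) = 0
Stationarity residual: grad f(x) + sum_i lambda_i a_i = (0, 0)
  -> stationarity OK
Primal feasibility (all g_i <= 0): OK
Dual feasibility (all lambda_i >= 0): FAILS
Complementary slackness (lambda_i * g_i(x) = 0 for all i): OK

Verdict: the first failing condition is dual_feasibility -> dual.

dual


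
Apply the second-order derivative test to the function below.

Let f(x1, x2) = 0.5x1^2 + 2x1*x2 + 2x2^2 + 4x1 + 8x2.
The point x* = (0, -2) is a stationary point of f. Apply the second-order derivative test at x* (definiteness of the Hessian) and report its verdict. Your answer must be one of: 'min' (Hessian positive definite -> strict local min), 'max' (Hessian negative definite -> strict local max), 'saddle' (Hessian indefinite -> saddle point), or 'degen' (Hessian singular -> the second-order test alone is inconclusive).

Compute the Hessian H = grad^2 f:
  H = [[1, 2], [2, 4]]
Verify stationarity: grad f(x*) = H x* + g = (0, 0).
Eigenvalues of H: 0, 5.
H has a zero eigenvalue (singular; positive semidefinite but not definite), so H is neither positive definite, negative definite, nor indefinite. The second-order test alone is inconclusive -> degen.
(Indeed, f is constant along the null direction of H through x*, so x* is not a strict local extremum.)

degen


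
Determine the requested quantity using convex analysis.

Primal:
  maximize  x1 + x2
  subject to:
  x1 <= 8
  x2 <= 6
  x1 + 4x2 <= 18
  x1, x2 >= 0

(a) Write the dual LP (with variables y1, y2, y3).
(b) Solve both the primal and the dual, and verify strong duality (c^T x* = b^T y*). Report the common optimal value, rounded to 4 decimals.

The standard primal-dual pair for 'max c^T x s.t. A x <= b, x >= 0' is:
  Dual:  min b^T y  s.t.  A^T y >= c,  y >= 0.

So the dual LP is:
  minimize  8y1 + 6y2 + 18y3
  subject to:
    y1 + y3 >= 1
    y2 + 4y3 >= 1
    y1, y2, y3 >= 0

Solving the primal: x* = (8, 2.5).
  primal value c^T x* = 10.5.
Solving the dual: y* = (0.75, 0, 0.25).
  dual value b^T y* = 10.5.
Strong duality: c^T x* = b^T y*. Confirmed.

10.5


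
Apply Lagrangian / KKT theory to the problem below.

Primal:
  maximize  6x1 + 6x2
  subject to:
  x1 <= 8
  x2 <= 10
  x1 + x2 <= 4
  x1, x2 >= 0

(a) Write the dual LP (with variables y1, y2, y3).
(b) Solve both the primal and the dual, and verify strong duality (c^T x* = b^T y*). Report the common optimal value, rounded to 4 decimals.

The standard primal-dual pair for 'max c^T x s.t. A x <= b, x >= 0' is:
  Dual:  min b^T y  s.t.  A^T y >= c,  y >= 0.

So the dual LP is:
  minimize  8y1 + 10y2 + 4y3
  subject to:
    y1 + y3 >= 6
    y2 + y3 >= 6
    y1, y2, y3 >= 0

Solving the primal: x* = (4, 0).
  primal value c^T x* = 24.
Solving the dual: y* = (0, 0, 6).
  dual value b^T y* = 24.
Strong duality: c^T x* = b^T y*. Confirmed.

24


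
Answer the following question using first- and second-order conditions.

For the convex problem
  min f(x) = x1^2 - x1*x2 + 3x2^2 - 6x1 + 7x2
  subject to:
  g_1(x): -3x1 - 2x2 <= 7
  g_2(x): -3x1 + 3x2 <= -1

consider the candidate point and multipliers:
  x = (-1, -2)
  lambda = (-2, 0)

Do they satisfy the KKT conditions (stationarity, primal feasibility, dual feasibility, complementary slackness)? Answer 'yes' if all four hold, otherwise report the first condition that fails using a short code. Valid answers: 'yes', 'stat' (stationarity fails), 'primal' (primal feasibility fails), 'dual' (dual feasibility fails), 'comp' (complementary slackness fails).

Gradient of f: grad f(x) = Q x + c = (-6, -4)
Constraint values g_i(x) = a_i^T x - b_i:
  g_1((-1, -2)) = 0
  g_2((-1, -2)) = -2
Stationarity residual: grad f(x) + sum_i lambda_i a_i = (0, 0)
  -> stationarity OK
Primal feasibility (all g_i <= 0): OK
Dual feasibility (all lambda_i >= 0): FAILS
Complementary slackness (lambda_i * g_i(x) = 0 for all i): OK

Verdict: the first failing condition is dual_feasibility -> dual.

dual


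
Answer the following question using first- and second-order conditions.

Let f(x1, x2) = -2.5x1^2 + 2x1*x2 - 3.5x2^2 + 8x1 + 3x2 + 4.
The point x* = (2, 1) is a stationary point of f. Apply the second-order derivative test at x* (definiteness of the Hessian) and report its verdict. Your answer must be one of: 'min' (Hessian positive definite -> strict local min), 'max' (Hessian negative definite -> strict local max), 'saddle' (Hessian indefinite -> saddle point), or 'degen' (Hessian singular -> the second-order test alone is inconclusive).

Compute the Hessian H = grad^2 f:
  H = [[-5, 2], [2, -7]]
Verify stationarity: grad f(x*) = H x* + g = (0, 0).
Eigenvalues of H: -8.2361, -3.7639.
Both eigenvalues < 0, so H is negative definite -> x* is a strict local max.

max


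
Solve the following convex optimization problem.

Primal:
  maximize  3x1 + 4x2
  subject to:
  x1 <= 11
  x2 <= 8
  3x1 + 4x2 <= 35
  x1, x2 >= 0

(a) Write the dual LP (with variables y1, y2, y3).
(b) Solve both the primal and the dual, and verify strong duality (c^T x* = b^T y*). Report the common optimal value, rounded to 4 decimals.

The standard primal-dual pair for 'max c^T x s.t. A x <= b, x >= 0' is:
  Dual:  min b^T y  s.t.  A^T y >= c,  y >= 0.

So the dual LP is:
  minimize  11y1 + 8y2 + 35y3
  subject to:
    y1 + 3y3 >= 3
    y2 + 4y3 >= 4
    y1, y2, y3 >= 0

Solving the primal: x* = (1, 8).
  primal value c^T x* = 35.
Solving the dual: y* = (0, 0, 1).
  dual value b^T y* = 35.
Strong duality: c^T x* = b^T y*. Confirmed.

35


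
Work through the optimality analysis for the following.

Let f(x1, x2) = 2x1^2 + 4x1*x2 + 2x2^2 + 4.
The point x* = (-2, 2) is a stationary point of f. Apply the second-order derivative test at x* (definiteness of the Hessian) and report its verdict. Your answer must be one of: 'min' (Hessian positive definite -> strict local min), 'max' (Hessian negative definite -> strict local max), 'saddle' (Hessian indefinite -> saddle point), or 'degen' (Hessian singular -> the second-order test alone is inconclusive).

Compute the Hessian H = grad^2 f:
  H = [[4, 4], [4, 4]]
Verify stationarity: grad f(x*) = H x* + g = (0, 0).
Eigenvalues of H: 0, 8.
H has a zero eigenvalue (singular; positive semidefinite but not definite), so H is neither positive definite, negative definite, nor indefinite. The second-order test alone is inconclusive -> degen.
(Indeed, f is constant along the null direction of H through x*, so x* is not a strict local extremum.)

degen


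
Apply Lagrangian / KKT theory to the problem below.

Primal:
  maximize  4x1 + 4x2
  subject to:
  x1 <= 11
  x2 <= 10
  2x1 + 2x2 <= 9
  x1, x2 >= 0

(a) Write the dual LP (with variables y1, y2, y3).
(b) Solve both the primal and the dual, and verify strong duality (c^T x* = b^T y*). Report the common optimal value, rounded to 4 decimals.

The standard primal-dual pair for 'max c^T x s.t. A x <= b, x >= 0' is:
  Dual:  min b^T y  s.t.  A^T y >= c,  y >= 0.

So the dual LP is:
  minimize  11y1 + 10y2 + 9y3
  subject to:
    y1 + 2y3 >= 4
    y2 + 2y3 >= 4
    y1, y2, y3 >= 0

Solving the primal: x* = (4.5, 0).
  primal value c^T x* = 18.
Solving the dual: y* = (0, 0, 2).
  dual value b^T y* = 18.
Strong duality: c^T x* = b^T y*. Confirmed.

18


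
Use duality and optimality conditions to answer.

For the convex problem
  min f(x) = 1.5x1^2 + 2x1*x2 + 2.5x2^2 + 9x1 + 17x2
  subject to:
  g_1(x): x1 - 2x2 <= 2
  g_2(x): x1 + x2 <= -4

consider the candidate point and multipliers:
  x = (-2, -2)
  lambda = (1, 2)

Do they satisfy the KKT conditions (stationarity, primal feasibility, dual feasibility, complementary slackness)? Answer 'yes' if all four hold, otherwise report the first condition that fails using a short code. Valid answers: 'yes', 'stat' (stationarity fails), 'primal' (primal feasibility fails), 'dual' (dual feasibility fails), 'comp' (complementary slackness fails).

Gradient of f: grad f(x) = Q x + c = (-1, 3)
Constraint values g_i(x) = a_i^T x - b_i:
  g_1((-2, -2)) = 0
  g_2((-2, -2)) = 0
Stationarity residual: grad f(x) + sum_i lambda_i a_i = (2, 3)
  -> stationarity FAILS
Primal feasibility (all g_i <= 0): OK
Dual feasibility (all lambda_i >= 0): OK
Complementary slackness (lambda_i * g_i(x) = 0 for all i): OK

Verdict: the first failing condition is stationarity -> stat.

stat


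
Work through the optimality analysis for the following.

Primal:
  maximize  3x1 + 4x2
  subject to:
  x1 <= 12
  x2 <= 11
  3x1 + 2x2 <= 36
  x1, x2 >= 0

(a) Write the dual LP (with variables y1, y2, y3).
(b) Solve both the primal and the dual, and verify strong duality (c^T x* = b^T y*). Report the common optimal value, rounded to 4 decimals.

The standard primal-dual pair for 'max c^T x s.t. A x <= b, x >= 0' is:
  Dual:  min b^T y  s.t.  A^T y >= c,  y >= 0.

So the dual LP is:
  minimize  12y1 + 11y2 + 36y3
  subject to:
    y1 + 3y3 >= 3
    y2 + 2y3 >= 4
    y1, y2, y3 >= 0

Solving the primal: x* = (4.6667, 11).
  primal value c^T x* = 58.
Solving the dual: y* = (0, 2, 1).
  dual value b^T y* = 58.
Strong duality: c^T x* = b^T y*. Confirmed.

58


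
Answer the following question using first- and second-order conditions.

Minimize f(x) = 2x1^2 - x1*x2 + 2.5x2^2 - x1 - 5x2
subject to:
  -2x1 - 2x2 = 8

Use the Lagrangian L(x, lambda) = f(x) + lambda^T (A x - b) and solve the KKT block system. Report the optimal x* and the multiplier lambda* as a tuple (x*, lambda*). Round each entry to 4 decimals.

Form the Lagrangian:
  L(x, lambda) = (1/2) x^T Q x + c^T x + lambda^T (A x - b)
Stationarity (grad_x L = 0): Q x + c + A^T lambda = 0.
Primal feasibility: A x = b.

This gives the KKT block system:
  [ Q   A^T ] [ x     ]   [-c ]
  [ A    0  ] [ lambda ] = [ b ]

Solving the linear system:
  x*      = (-2.5455, -1.4545)
  lambda* = (-4.8636)
  f(x*)   = 24.3636

x* = (-2.5455, -1.4545), lambda* = (-4.8636)


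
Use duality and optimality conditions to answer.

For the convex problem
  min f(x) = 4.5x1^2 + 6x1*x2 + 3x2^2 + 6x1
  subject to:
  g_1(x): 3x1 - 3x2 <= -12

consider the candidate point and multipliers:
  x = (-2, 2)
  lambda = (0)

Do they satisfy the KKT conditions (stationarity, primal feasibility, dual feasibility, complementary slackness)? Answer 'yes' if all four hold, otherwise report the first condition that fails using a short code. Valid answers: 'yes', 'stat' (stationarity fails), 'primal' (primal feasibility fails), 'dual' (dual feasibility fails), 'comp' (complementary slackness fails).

Gradient of f: grad f(x) = Q x + c = (0, 0)
Constraint values g_i(x) = a_i^T x - b_i:
  g_1((-2, 2)) = 0
Stationarity residual: grad f(x) + sum_i lambda_i a_i = (0, 0)
  -> stationarity OK
Primal feasibility (all g_i <= 0): OK
Dual feasibility (all lambda_i >= 0): OK
Complementary slackness (lambda_i * g_i(x) = 0 for all i): OK

Verdict: yes, KKT holds.

yes


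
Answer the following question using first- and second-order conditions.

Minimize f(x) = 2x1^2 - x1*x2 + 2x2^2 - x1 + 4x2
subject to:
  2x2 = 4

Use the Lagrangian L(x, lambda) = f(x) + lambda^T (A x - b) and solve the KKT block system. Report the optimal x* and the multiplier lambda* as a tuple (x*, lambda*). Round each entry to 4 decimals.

Form the Lagrangian:
  L(x, lambda) = (1/2) x^T Q x + c^T x + lambda^T (A x - b)
Stationarity (grad_x L = 0): Q x + c + A^T lambda = 0.
Primal feasibility: A x = b.

This gives the KKT block system:
  [ Q   A^T ] [ x     ]   [-c ]
  [ A    0  ] [ lambda ] = [ b ]

Solving the linear system:
  x*      = (0.75, 2)
  lambda* = (-5.625)
  f(x*)   = 14.875

x* = (0.75, 2), lambda* = (-5.625)


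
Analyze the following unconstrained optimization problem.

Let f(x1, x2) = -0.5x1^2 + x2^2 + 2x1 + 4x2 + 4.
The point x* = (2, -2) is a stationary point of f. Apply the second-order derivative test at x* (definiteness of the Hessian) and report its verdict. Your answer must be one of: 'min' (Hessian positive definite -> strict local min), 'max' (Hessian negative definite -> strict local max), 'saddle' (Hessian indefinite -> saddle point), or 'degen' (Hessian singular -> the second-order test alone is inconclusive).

Compute the Hessian H = grad^2 f:
  H = [[-1, 0], [0, 2]]
Verify stationarity: grad f(x*) = H x* + g = (0, 0).
Eigenvalues of H: -1, 2.
Eigenvalues have mixed signs, so H is indefinite -> x* is a saddle point.

saddle


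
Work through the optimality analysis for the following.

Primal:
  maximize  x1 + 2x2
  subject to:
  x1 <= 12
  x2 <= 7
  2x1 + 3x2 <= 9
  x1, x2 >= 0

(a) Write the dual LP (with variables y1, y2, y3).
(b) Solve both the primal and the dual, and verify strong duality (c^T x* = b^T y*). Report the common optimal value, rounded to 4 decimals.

The standard primal-dual pair for 'max c^T x s.t. A x <= b, x >= 0' is:
  Dual:  min b^T y  s.t.  A^T y >= c,  y >= 0.

So the dual LP is:
  minimize  12y1 + 7y2 + 9y3
  subject to:
    y1 + 2y3 >= 1
    y2 + 3y3 >= 2
    y1, y2, y3 >= 0

Solving the primal: x* = (0, 3).
  primal value c^T x* = 6.
Solving the dual: y* = (0, 0, 0.6667).
  dual value b^T y* = 6.
Strong duality: c^T x* = b^T y*. Confirmed.

6


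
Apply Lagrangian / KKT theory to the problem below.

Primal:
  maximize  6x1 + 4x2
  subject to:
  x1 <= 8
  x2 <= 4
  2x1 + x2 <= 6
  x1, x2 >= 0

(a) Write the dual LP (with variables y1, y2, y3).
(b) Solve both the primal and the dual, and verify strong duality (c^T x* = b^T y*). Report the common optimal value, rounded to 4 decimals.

The standard primal-dual pair for 'max c^T x s.t. A x <= b, x >= 0' is:
  Dual:  min b^T y  s.t.  A^T y >= c,  y >= 0.

So the dual LP is:
  minimize  8y1 + 4y2 + 6y3
  subject to:
    y1 + 2y3 >= 6
    y2 + y3 >= 4
    y1, y2, y3 >= 0

Solving the primal: x* = (1, 4).
  primal value c^T x* = 22.
Solving the dual: y* = (0, 1, 3).
  dual value b^T y* = 22.
Strong duality: c^T x* = b^T y*. Confirmed.

22


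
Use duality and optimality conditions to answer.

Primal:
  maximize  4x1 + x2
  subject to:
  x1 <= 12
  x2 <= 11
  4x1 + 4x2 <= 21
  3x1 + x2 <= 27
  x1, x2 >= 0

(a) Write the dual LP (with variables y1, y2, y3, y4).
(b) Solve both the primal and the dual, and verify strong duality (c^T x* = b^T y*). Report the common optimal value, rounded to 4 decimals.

The standard primal-dual pair for 'max c^T x s.t. A x <= b, x >= 0' is:
  Dual:  min b^T y  s.t.  A^T y >= c,  y >= 0.

So the dual LP is:
  minimize  12y1 + 11y2 + 21y3 + 27y4
  subject to:
    y1 + 4y3 + 3y4 >= 4
    y2 + 4y3 + y4 >= 1
    y1, y2, y3, y4 >= 0

Solving the primal: x* = (5.25, 0).
  primal value c^T x* = 21.
Solving the dual: y* = (0, 0, 1, 0).
  dual value b^T y* = 21.
Strong duality: c^T x* = b^T y*. Confirmed.

21


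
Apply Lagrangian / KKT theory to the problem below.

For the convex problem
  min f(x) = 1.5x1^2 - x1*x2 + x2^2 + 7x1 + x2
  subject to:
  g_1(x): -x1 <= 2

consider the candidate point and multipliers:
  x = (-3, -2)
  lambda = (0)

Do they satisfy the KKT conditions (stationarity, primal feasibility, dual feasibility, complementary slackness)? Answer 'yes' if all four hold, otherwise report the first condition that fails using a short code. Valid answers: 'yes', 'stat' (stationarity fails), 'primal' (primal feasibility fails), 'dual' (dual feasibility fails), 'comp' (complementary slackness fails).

Gradient of f: grad f(x) = Q x + c = (0, 0)
Constraint values g_i(x) = a_i^T x - b_i:
  g_1((-3, -2)) = 1
Stationarity residual: grad f(x) + sum_i lambda_i a_i = (0, 0)
  -> stationarity OK
Primal feasibility (all g_i <= 0): FAILS
Dual feasibility (all lambda_i >= 0): OK
Complementary slackness (lambda_i * g_i(x) = 0 for all i): OK

Verdict: the first failing condition is primal_feasibility -> primal.

primal


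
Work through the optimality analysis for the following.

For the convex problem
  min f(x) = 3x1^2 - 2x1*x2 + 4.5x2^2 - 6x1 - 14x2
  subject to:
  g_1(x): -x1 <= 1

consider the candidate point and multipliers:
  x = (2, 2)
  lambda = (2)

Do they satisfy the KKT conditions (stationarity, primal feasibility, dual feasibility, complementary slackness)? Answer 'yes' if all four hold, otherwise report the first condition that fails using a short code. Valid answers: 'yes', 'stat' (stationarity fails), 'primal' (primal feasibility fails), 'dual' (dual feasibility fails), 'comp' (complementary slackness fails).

Gradient of f: grad f(x) = Q x + c = (2, 0)
Constraint values g_i(x) = a_i^T x - b_i:
  g_1((2, 2)) = -3
Stationarity residual: grad f(x) + sum_i lambda_i a_i = (0, 0)
  -> stationarity OK
Primal feasibility (all g_i <= 0): OK
Dual feasibility (all lambda_i >= 0): OK
Complementary slackness (lambda_i * g_i(x) = 0 for all i): FAILS

Verdict: the first failing condition is complementary_slackness -> comp.

comp


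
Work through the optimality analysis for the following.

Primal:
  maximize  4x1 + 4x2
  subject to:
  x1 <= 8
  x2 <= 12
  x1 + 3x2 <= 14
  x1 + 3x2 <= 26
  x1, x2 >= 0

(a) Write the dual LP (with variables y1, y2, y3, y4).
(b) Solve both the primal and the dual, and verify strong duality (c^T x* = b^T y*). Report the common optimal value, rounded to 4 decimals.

The standard primal-dual pair for 'max c^T x s.t. A x <= b, x >= 0' is:
  Dual:  min b^T y  s.t.  A^T y >= c,  y >= 0.

So the dual LP is:
  minimize  8y1 + 12y2 + 14y3 + 26y4
  subject to:
    y1 + y3 + y4 >= 4
    y2 + 3y3 + 3y4 >= 4
    y1, y2, y3, y4 >= 0

Solving the primal: x* = (8, 2).
  primal value c^T x* = 40.
Solving the dual: y* = (2.6667, 0, 1.3333, 0).
  dual value b^T y* = 40.
Strong duality: c^T x* = b^T y*. Confirmed.

40


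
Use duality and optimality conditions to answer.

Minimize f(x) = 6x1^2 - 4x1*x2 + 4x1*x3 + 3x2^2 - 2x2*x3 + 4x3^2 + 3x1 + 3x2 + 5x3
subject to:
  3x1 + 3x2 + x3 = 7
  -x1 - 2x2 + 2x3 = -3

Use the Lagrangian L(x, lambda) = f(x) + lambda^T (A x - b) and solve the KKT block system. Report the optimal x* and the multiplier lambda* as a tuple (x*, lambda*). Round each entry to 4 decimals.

Form the Lagrangian:
  L(x, lambda) = (1/2) x^T Q x + c^T x + lambda^T (A x - b)
Stationarity (grad_x L = 0): Q x + c + A^T lambda = 0.
Primal feasibility: A x = b.

This gives the KKT block system:
  [ Q   A^T ] [ x     ]   [-c ]
  [ A    0  ] [ lambda ] = [ b ]

Solving the linear system:
  x*      = (0.8744, 1.3599, 0.2971)
  lambda* = (-3.8055, -2.1746)
  f(x*)   = 14.1516

x* = (0.8744, 1.3599, 0.2971), lambda* = (-3.8055, -2.1746)


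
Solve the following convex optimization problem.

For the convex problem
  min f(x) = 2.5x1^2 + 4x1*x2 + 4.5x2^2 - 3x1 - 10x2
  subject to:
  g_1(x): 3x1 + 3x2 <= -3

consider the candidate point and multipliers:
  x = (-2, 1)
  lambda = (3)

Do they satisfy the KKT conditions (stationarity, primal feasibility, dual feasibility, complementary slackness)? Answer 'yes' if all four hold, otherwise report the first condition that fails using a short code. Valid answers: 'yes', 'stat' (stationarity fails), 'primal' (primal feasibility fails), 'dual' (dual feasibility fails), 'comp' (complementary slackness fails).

Gradient of f: grad f(x) = Q x + c = (-9, -9)
Constraint values g_i(x) = a_i^T x - b_i:
  g_1((-2, 1)) = 0
Stationarity residual: grad f(x) + sum_i lambda_i a_i = (0, 0)
  -> stationarity OK
Primal feasibility (all g_i <= 0): OK
Dual feasibility (all lambda_i >= 0): OK
Complementary slackness (lambda_i * g_i(x) = 0 for all i): OK

Verdict: yes, KKT holds.

yes


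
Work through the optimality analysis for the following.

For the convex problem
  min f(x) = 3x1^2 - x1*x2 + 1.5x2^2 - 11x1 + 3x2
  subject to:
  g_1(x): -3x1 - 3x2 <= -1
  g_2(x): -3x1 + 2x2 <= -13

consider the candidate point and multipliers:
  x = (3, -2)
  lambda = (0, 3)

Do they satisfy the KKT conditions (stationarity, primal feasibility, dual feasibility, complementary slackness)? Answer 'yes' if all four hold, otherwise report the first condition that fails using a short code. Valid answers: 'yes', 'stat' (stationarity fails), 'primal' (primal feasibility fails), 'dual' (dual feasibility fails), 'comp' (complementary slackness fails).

Gradient of f: grad f(x) = Q x + c = (9, -6)
Constraint values g_i(x) = a_i^T x - b_i:
  g_1((3, -2)) = -2
  g_2((3, -2)) = 0
Stationarity residual: grad f(x) + sum_i lambda_i a_i = (0, 0)
  -> stationarity OK
Primal feasibility (all g_i <= 0): OK
Dual feasibility (all lambda_i >= 0): OK
Complementary slackness (lambda_i * g_i(x) = 0 for all i): OK

Verdict: yes, KKT holds.

yes


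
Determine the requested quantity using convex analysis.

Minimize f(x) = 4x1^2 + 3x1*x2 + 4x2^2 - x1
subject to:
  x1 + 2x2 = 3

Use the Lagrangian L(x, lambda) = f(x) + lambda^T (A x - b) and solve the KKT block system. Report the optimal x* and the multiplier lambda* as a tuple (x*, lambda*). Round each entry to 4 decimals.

Form the Lagrangian:
  L(x, lambda) = (1/2) x^T Q x + c^T x + lambda^T (A x - b)
Stationarity (grad_x L = 0): Q x + c + A^T lambda = 0.
Primal feasibility: A x = b.

This gives the KKT block system:
  [ Q   A^T ] [ x     ]   [-c ]
  [ A    0  ] [ lambda ] = [ b ]

Solving the linear system:
  x*      = (0.3571, 1.3214)
  lambda* = (-5.8214)
  f(x*)   = 8.5536

x* = (0.3571, 1.3214), lambda* = (-5.8214)
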